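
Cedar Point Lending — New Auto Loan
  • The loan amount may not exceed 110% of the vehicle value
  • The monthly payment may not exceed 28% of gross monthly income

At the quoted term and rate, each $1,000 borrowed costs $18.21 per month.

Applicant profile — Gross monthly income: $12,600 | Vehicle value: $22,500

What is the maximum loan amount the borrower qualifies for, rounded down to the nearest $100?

$24,700

Payment cap: 28% × $12,600 = $3,528/month.
At $18.21 per $1,000, that supports 3,528/18.21 × 1,000 ≈ $193,739 → $193,700.
LTV cap: 110% × $22,500 = $24,750 → $24,700.
Binding constraint: loan-to-value.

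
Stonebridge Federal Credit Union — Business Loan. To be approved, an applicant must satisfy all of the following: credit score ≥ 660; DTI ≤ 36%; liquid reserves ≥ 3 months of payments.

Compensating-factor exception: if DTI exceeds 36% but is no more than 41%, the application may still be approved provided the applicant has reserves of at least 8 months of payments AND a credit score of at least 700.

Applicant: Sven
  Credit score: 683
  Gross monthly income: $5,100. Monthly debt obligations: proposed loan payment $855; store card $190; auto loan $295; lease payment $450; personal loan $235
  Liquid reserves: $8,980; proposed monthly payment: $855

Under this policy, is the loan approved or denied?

Credit score 683 ≥ 660 (meets base)
Total debts = (855 + 190 + 295 + 450 + 235) = 2,025. DTI = 2,025/5,100 = 39.7% > 36% — standard DTI limit exceeded.
Liquid reserves cover 8,980/855 = 10.5 months — ≥ 3 required
39.7% falls in the override range (36%–41%), so the compensating-factor test applies.
Reserves 10.5 ≥ 8 months; credit score 683 < 700.
Compensating-factor requirement not fully met.

Denied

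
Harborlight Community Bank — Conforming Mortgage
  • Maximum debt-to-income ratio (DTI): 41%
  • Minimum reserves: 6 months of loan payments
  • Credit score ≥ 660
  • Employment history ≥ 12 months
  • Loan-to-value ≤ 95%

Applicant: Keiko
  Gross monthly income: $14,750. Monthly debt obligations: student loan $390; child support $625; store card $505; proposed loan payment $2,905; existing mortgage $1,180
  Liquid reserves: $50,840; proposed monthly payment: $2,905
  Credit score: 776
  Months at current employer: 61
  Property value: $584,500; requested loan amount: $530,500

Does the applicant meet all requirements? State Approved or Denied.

Total monthly debts = (390 + 625 + 505 + 2,905 + 1,180) = 5,605. DTI = 5,605/14,750 = 38% ≤ 41%
Reserves = 50,840/2,905 = 17.5 months ≥ 6
Credit score 776 ≥ 660 (meets)
Employment 61 ≥ 12 months
Loan-to-value = 530,500/584,500 = 90.8% — pass (95% max)
All criteria satisfied.

Approved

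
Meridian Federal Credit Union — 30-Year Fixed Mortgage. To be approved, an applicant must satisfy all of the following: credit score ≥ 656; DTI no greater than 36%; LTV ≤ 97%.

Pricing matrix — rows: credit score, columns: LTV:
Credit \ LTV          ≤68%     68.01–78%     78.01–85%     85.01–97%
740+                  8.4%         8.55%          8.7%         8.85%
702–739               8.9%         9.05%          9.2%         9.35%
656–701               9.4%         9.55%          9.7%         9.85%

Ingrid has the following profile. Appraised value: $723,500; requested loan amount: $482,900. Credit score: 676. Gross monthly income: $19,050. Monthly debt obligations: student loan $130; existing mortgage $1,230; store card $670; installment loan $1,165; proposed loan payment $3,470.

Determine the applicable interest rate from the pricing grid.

9.4%

Credit score 676 ≥ 656; Total monthly debts = (130 + 1,230 + 670 + 1,165 + 3,470) = 6,665. Debt-to-income = 6,665/19,050 = 35% — meets 36% limit
Loan-to-value = 482,900/723,500 = 66.7% — pass (97% max)
Score 676 is in the 656–701 band; LTV 66.7% is in the ≤68% band → 9.4%.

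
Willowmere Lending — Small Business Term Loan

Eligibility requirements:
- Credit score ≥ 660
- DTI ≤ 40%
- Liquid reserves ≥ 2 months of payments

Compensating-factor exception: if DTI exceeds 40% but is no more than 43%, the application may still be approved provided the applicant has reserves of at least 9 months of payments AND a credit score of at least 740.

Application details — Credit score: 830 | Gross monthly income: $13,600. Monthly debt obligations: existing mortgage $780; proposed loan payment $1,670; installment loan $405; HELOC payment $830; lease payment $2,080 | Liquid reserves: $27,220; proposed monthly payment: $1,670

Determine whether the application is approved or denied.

Approved

Credit score 830 ≥ 660 (meets base)
Total debts = (780 + 1,670 + 405 + 830 + 2,080) = 5,765. DTI: 5,765 ÷ 13,600 = 42.4%, over the 40% base limit.
Reserves: 27,220 ÷ 1,670 = 16.3 months (meets 2-month minimum)
DTI 42.4% is within the 40%–43% exception band; checking compensating factors.
Reserves 16.3 ≥ 9 months; credit score 830 ≥ 740.
Both compensating conditions met → exception applies.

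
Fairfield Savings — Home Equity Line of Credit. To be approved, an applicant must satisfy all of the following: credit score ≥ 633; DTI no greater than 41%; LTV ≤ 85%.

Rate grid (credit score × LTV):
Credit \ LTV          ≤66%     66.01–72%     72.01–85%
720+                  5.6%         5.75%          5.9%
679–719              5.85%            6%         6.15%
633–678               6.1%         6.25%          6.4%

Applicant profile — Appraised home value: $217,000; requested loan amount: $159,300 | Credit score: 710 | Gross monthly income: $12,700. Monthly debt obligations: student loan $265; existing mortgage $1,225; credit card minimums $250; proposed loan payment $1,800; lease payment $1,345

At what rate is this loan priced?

Credit score 710 ≥ 633; Total monthly debts = (265 + 1,225 + 250 + 1,800 + 1,345) = 4,885. Debt-to-income = 4,885/12,700 = 38.5% — meets 41% limit
LTV: 159,300 ÷ 217,000 = 73.4%, within 85% cap
Row: 710 falls in 679–719. Column: 73.4% falls in 72.01–85%. Rate = 6.15%.

6.15%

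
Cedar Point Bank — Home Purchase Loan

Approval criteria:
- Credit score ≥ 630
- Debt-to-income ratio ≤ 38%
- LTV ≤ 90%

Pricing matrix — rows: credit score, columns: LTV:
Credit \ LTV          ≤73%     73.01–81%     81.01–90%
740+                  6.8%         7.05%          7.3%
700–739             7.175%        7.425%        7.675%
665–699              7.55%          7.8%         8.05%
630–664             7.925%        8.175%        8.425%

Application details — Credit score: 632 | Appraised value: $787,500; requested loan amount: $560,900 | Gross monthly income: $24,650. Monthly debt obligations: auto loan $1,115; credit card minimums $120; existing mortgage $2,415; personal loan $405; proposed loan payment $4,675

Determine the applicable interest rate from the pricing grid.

7.925%

Credit score 632 ≥ 630; Total monthly debts = (1,115 + 120 + 2,415 + 405 + 4,675) = 8,730. Debt-to-income = 8,730/24,650 = 35.4% — meets 38% limit
LTV = 560,900/787,500 = 71.2% ≤ 90%
Row: 632 falls in 630–664. Column: 71.2% falls in ≤73%. Rate = 7.925%.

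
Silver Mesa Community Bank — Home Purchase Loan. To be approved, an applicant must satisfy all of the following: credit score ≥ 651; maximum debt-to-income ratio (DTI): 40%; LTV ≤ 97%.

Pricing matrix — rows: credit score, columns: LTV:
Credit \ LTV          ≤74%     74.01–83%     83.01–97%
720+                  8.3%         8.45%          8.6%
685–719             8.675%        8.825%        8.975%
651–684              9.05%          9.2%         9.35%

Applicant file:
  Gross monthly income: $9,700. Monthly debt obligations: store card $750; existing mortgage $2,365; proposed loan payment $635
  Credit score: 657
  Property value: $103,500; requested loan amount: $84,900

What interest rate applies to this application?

9.2%

Credit score 657 ≥ 651; Total monthly debts = (750 + 2,365 + 635) = 3,750. Debt-to-income = 3,750/9,700 = 38.7% — meets 40% limit
LTV = 84,900/103,500 = 82% ≤ 97%
Score 657 is in the 651–684 band; LTV 82% is in the 74.01–83% band → 9.2%.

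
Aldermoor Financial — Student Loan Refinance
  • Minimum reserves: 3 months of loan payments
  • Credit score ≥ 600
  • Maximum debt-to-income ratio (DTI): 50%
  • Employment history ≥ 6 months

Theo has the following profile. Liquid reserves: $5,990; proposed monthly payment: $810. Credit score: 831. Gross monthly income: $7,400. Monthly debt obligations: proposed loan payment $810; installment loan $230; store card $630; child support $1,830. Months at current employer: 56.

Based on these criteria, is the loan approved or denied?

Liquid reserves cover 5,990/810 = 7.4 months — ≥ 3 required
Credit score 831 ≥ 600 (meets)
Total monthly debts = (810 + 230 + 630 + 1,830) = 3,500. Debt-to-income = 3,500/7,400 = 47.3% — meets 50% limit
Employment 56 ≥ 6 months
All criteria satisfied.

Approved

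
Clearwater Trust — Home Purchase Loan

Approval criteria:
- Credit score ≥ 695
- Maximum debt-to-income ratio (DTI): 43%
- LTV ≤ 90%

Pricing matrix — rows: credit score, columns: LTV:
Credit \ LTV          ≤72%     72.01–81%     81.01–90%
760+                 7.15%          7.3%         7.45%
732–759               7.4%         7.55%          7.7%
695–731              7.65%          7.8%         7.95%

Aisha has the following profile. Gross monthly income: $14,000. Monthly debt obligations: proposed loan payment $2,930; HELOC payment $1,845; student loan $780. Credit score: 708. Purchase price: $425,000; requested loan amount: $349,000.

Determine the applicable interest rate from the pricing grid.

Credit score 708 ≥ 695; Total monthly debts = (2,930 + 1,845 + 780) = 5,555. DTI = 5,555/14,000 = 39.7% ≤ 43%
Loan-to-value = 349,000/425,000 = 82.1% — pass (90% max)
Credit 708 → row 695–731; LTV 82.1% → column 81.01–90%. Grid cell → 7.95%.

7.95%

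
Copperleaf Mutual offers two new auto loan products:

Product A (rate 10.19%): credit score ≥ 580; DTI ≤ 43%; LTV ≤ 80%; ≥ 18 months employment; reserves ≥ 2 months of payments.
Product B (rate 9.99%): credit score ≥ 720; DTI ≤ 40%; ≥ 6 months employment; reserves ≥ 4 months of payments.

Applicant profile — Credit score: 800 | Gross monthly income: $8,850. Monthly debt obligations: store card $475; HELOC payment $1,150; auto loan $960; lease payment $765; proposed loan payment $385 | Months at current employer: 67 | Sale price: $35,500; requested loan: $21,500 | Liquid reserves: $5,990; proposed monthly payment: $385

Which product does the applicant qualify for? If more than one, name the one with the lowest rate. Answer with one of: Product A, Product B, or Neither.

Product A

Total debts = (475 + 1,150 + 960 + 765 + 385) = 3,735; DTI = 3,735/8,850 = 42.2%.
LTV = 21,500/35,500 = 60.6%.
Reserves = 5,990/385 = 15.6 months.
Product A: score 800 ≥ 580; DTI 42.2% ≤ 43%; LTV 60.6% ≤ 80%; employment 67 ≥ 18 mo; reserves 15.6 ≥ 2 mo → qualifies.
Product B: score 800 ≥ 720; DTI 42.2% > 40%; employment 67 ≥ 6 mo; reserves 15.6 ≥ 4 mo → does not qualify.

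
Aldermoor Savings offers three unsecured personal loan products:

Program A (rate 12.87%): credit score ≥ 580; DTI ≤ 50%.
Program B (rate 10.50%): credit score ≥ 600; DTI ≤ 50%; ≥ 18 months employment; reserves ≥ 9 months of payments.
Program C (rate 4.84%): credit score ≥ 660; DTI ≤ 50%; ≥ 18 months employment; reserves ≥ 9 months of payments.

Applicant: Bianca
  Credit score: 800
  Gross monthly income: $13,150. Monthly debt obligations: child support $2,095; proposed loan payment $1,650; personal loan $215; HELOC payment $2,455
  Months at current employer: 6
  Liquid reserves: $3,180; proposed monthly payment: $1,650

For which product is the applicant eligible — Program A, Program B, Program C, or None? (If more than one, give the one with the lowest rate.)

Total debts = (2,095 + 1,650 + 215 + 2,455) = 6,415; DTI = 6,415/13,150 = 48.8%.
Reserves = 3,180/1,650 = 1.9 months.
Program A: score 800 ≥ 580; DTI 48.8% ≤ 50% → qualifies.
Program B: score 800 ≥ 600; DTI 48.8% ≤ 50%; employment 6 < 18 mo; reserves 1.9 < 9 mo → does not qualify.
Program C: score 800 ≥ 660; DTI 48.8% ≤ 50%; employment 6 < 18 mo; reserves 1.9 < 9 mo → does not qualify.

Program A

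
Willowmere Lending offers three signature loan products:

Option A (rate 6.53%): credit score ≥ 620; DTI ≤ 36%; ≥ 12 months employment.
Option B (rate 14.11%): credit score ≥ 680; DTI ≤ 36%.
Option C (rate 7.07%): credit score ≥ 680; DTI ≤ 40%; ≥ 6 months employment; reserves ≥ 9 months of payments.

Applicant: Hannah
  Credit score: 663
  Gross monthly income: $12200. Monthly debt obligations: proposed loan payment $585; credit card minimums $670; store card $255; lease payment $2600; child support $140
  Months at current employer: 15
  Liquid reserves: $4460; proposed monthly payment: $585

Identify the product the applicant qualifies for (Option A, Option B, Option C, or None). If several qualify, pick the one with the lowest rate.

Total debts = (585 + 670 + 255 + 2,600 + 140) = 4,250; DTI = 4,250/12,200 = 34.8%.
Reserves = 4,460/585 = 7.6 months.
Option A: score 663 ≥ 620; DTI 34.8% ≤ 36%; employment 15 ≥ 12 mo → qualifies.
Option B: score 663 < 680; DTI 34.8% ≤ 36% → does not qualify.
Option C: score 663 < 680; DTI 34.8% ≤ 40%; employment 15 ≥ 6 mo; reserves 7.6 < 9 mo → does not qualify.

Option A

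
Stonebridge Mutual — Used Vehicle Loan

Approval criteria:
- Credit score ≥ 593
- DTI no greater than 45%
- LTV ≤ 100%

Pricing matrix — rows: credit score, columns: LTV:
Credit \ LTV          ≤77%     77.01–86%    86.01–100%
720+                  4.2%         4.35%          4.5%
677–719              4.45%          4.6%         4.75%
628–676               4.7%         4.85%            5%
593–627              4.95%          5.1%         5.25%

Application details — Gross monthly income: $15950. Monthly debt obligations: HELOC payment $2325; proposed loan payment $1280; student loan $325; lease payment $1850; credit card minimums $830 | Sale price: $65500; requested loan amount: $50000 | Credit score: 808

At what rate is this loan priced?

4.2%

Credit score 808 ≥ 593; Total monthly debts = (2,325 + 1,280 + 325 + 1,850 + 830) = 6,610. Debt-to-income = 6,610/15,950 = 41.4% — meets 45% limit
LTV = 50,000/65,500 = 76.3% ≤ 100%
Score 808 is in the 720+ band; LTV 76.3% is in the ≤77% band → 4.2%.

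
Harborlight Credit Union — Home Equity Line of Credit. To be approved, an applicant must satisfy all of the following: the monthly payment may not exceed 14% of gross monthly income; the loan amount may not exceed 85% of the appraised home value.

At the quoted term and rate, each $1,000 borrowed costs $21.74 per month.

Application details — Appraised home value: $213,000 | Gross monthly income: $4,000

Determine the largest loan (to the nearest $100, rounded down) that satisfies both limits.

Payment cap: 14% × $4,000 = $560/month.
At $21.74 per $1,000, that supports 560/21.74 × 1,000 ≈ $25,758 → $25,700.
LTV cap: 85% × $213,000 = $181,050 → $181,000.
Binding constraint: payment-to-income.

$25,700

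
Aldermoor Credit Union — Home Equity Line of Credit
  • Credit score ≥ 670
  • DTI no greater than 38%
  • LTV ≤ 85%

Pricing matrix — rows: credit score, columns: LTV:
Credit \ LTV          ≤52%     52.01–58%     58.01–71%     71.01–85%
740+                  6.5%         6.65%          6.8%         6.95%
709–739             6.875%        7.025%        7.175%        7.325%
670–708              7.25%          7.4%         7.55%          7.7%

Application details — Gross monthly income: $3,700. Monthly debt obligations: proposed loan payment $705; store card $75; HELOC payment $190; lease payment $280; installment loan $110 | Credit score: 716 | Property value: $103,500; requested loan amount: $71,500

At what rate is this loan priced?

7.175%

Credit score 716 ≥ 670; Total monthly debts = (705 + 75 + 190 + 280 + 110) = 1,360. DTI: 1,360 ÷ 3,700 = 36.8%, within the 38% cap
Loan-to-value = 71,500/103,500 = 69.1% — pass (85% max)
Score 716 is in the 709–739 band; LTV 69.1% is in the 58.01–71% band → 7.175%.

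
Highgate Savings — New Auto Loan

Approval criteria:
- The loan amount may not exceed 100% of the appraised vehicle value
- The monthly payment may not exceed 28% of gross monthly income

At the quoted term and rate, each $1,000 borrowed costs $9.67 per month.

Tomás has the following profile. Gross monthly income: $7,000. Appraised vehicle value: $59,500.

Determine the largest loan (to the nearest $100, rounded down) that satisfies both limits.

$59,500

Payment cap: 28% × $7,000 = $1,960/month.
At $9.67 per $1,000, that supports 1,960/9.67 × 1,000 ≈ $202,688 → $202,600.
LTV cap: 100% × $59,500 = $59,500 → $59,500.
Binding constraint: loan-to-value.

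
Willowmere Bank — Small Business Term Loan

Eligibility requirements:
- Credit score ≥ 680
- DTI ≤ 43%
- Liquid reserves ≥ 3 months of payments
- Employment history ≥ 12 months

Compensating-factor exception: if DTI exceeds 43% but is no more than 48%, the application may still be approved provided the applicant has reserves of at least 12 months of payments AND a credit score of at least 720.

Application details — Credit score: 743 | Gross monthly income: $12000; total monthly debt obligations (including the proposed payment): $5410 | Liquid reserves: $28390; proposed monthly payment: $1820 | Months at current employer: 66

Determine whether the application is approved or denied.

Approved

Credit score 743 ≥ 680 (meets base)
DTI = 5,410/12,000 = 45.1% > 43% — standard DTI limit exceeded.
Liquid reserves cover 28,390/1,820 = 15.6 months — ≥ 3 required
Employment 66 ≥ 12 months
45.1% falls in the override range (43%–48%), so the compensating-factor test applies.
Reserves 15.6 ≥ 12 months; credit score 743 ≥ 720.
Both compensating conditions met → exception applies.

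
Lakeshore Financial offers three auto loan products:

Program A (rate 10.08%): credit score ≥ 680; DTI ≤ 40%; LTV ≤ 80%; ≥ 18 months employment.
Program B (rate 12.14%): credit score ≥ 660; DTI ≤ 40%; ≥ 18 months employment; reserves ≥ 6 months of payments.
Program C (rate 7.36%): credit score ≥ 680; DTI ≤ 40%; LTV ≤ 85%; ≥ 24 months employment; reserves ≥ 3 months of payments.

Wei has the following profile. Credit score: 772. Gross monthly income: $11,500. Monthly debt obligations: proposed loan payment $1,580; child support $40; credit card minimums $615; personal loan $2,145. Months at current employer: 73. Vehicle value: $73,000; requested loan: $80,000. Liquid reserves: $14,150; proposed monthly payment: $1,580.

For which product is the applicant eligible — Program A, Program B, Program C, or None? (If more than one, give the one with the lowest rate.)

Program B

Total debts = (1,580 + 40 + 615 + 2,145) = 4,380; DTI = 4,380/11,500 = 38.1%.
LTV = 80,000/73,000 = 109.6%.
Reserves = 14,150/1,580 = 9.0 months.
Program A: score 772 ≥ 680; DTI 38.1% ≤ 40%; LTV 109.6% > 80%; employment 73 ≥ 18 mo → does not qualify.
Program B: score 772 ≥ 660; DTI 38.1% ≤ 40%; employment 73 ≥ 18 mo; reserves 9.0 ≥ 6 mo → qualifies.
Program C: score 772 ≥ 680; DTI 38.1% ≤ 40%; LTV 109.6% > 85%; employment 73 ≥ 24 mo; reserves 9.0 ≥ 3 mo → does not qualify.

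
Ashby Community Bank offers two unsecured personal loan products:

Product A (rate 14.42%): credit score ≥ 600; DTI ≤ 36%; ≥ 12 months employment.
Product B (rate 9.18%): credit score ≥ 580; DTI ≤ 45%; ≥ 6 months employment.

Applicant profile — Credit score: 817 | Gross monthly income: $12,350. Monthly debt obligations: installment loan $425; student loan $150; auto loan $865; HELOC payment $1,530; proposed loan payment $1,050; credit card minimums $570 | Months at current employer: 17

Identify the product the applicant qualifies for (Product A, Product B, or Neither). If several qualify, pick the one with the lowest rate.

Product B

Total debts = (425 + 150 + 865 + 1,530 + 1,050 + 570) = 4,590; DTI = 4,590/12,350 = 37.2%.
Product A: score 817 ≥ 600; DTI 37.2% > 36%; employment 17 ≥ 12 mo → does not qualify.
Product B: score 817 ≥ 580; DTI 37.2% ≤ 45%; employment 17 ≥ 6 mo → qualifies.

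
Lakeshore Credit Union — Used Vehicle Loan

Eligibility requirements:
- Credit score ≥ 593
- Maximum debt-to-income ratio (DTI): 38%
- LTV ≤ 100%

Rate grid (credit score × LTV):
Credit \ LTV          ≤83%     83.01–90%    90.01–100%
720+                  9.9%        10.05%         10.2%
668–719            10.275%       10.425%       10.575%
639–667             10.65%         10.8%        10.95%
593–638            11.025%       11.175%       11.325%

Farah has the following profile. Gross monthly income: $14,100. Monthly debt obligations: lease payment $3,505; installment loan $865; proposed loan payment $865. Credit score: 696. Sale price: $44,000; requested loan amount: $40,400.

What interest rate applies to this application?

Credit score 696 ≥ 593; Total monthly debts = (3,505 + 865 + 865) = 5,235. DTI: 5,235 ÷ 14,100 = 37.1%, within the 38% cap
LTV: 40,400 ÷ 44,000 = 91.8%, within 100% cap
Score 696 is in the 668–719 band; LTV 91.8% is in the 90.01–100% band → 10.575%.

10.575%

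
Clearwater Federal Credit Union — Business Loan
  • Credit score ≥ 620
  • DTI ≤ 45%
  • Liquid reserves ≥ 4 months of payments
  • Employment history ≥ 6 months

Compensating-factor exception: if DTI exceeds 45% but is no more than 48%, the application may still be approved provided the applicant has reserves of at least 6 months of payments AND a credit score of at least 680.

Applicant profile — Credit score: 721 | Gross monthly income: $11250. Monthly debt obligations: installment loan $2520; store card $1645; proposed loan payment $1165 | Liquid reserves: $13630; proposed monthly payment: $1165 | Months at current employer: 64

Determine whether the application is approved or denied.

Approved

Credit score 721 ≥ 620 (meets base)
Total debts = (2,520 + 1,645 + 1,165) = 5,330. DTI = 5,330/11,250 = 47.4% > 45% — standard DTI limit exceeded.
Reserves: 13,630 ÷ 1,165 = 11.7 months (meets 4-month minimum)
Employment 64 ≥ 6 months
47.4% falls in the override range (45%–48%), so the compensating-factor test applies.
Override check — reserves: 11.7 mo (ok); score: 721 (ok).
Both compensating conditions met → exception applies.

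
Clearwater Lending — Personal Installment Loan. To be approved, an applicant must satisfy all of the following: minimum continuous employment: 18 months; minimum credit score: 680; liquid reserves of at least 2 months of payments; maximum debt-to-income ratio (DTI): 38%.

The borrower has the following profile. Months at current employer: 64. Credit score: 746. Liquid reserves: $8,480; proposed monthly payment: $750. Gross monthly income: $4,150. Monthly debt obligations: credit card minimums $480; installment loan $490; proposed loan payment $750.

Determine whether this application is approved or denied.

Denied

Employment 64 ≥ 18 months
Credit score 746 ≥ 680 (meets)
Liquid reserves cover 8,480/750 = 11.3 months — ≥ 2 required
Total monthly debts = (480 + 490 + 750) = 1,720. Debt-to-income = 1,720/4,150 = 41.4% — over 38% limit
Fails on DTI.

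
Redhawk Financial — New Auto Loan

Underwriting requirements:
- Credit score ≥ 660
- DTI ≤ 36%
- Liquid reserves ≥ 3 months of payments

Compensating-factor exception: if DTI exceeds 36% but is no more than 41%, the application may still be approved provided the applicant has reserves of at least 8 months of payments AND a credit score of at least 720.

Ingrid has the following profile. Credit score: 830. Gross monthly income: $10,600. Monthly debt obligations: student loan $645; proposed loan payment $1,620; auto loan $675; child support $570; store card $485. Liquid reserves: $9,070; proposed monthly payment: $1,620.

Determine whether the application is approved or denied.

Denied

Credit score 830 ≥ 660 (meets base)
Total debts = (645 + 1,620 + 675 + 570 + 485) = 3,995. DTI: 3,995 ÷ 10,600 = 37.7%, over the 36% base limit.
Reserves: 9,070 ÷ 1,620 = 5.6 months (meets 3-month minimum)
DTI 37.7% is within the 36%–41% exception band; checking compensating factors.
Reserves 5.6 < 8 months; credit score 830 ≥ 720.
Override conditions not both satisfied; exception does not apply.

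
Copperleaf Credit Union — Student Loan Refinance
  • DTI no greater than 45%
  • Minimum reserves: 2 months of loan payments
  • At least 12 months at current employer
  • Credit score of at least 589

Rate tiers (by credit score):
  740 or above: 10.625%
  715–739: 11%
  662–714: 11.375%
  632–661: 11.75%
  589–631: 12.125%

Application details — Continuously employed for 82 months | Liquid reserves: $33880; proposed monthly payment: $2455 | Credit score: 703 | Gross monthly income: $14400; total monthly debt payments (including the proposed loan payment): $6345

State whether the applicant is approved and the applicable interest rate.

Credit score 703 ≥ 589 (meets minimum)
Liquid reserves cover 33,880/2,455 = 13.8 months — ≥ 2 required
DTI = 6,345/14,400 = 44.1% ≤ 45%
Employment 82 ≥ 12 months
All requirements met. Score 703 falls in the 662–714 tier → 11.375%.

Approved at 11.375%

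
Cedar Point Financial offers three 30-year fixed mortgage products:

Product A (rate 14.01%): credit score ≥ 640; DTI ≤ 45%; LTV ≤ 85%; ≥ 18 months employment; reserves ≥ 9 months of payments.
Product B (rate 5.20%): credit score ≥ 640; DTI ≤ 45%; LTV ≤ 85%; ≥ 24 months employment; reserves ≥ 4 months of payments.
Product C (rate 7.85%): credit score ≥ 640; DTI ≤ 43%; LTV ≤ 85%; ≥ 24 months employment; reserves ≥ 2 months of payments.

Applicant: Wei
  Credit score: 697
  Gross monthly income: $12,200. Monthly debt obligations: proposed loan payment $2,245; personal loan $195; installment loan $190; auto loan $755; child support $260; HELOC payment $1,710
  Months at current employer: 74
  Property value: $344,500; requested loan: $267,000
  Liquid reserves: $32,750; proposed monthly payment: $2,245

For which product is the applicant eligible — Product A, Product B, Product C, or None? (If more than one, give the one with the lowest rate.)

Total debts = (2,245 + 195 + 190 + 755 + 260 + 1,710) = 5,355; DTI = 5,355/12,200 = 43.9%.
LTV = 267,000/344,500 = 77.5%.
Reserves = 32,750/2,245 = 14.6 months.
Product A: score 697 ≥ 640; DTI 43.9% ≤ 45%; LTV 77.5% ≤ 85%; employment 74 ≥ 18 mo; reserves 14.6 ≥ 9 mo → qualifies.
Product B: score 697 ≥ 640; DTI 43.9% ≤ 45%; LTV 77.5% ≤ 85%; employment 74 ≥ 24 mo; reserves 14.6 ≥ 4 mo → qualifies.
Product C: score 697 ≥ 640; DTI 43.9% > 43%; LTV 77.5% ≤ 85%; employment 74 ≥ 24 mo; reserves 14.6 ≥ 2 mo → does not qualify.
Qualifying: Product A, Product B. Lowest rate is 5.20% → Product B.

Product B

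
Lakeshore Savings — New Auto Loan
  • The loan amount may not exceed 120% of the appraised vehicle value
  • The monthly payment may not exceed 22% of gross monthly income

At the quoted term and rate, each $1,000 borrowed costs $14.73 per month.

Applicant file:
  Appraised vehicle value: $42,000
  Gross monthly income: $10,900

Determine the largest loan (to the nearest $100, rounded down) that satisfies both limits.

Payment cap: 22% × $10,900 = $2,398/month.
At $14.73 per $1,000, that supports 2,398/14.73 × 1,000 ≈ $162,797 → $162,700.
LTV cap: 120% × $42,000 = $50,400 → $50,400.
Binding constraint: loan-to-value.

$50,400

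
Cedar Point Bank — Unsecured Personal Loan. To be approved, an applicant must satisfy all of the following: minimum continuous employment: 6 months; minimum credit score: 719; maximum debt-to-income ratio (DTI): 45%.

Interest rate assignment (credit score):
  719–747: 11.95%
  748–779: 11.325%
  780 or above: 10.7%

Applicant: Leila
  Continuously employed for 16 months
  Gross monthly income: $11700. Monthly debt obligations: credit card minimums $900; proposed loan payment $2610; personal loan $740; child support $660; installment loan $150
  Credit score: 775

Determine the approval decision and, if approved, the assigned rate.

Approved at 11.325%

Credit score 775 ≥ 719 (meets minimum)
Total monthly debts = (900 + 2,610 + 740 + 660 + 150) = 5,060. Debt-to-income = 5,060/11,700 = 43.2% — meets 45% limit
Employment 16 ≥ 6 months
All requirements met. Score 775 falls in the 748–779 tier → 11.325%.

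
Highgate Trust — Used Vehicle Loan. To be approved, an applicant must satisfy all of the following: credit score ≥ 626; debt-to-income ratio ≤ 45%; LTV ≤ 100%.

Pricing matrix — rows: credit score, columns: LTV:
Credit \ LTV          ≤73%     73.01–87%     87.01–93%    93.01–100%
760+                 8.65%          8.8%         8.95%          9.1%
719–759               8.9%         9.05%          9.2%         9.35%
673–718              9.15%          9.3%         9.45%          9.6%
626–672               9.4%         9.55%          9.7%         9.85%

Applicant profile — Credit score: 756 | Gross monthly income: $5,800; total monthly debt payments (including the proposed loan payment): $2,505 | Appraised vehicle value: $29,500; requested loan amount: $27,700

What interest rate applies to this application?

Credit score 756 ≥ 626; DTI = 2,505/5,800 = 43.2% ≤ 45%
Loan-to-value = 27,700/29,500 = 93.9% — pass (100% max)
Credit 756 → row 719–759; LTV 93.9% → column 93.01–100%. Grid cell → 9.35%.

9.35%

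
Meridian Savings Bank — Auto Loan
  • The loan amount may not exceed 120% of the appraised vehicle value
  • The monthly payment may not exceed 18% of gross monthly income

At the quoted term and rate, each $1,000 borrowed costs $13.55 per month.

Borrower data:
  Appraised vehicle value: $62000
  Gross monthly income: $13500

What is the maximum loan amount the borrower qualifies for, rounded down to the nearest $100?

Payment cap: 18% × $13,500 = $2,430/month.
At $13.55 per $1,000, that supports 2,430/13.55 × 1,000 ≈ $179,335 → $179,300.
LTV cap: 120% × $62,000 = $74,400 → $74,400.
Binding constraint: loan-to-value.

$74,400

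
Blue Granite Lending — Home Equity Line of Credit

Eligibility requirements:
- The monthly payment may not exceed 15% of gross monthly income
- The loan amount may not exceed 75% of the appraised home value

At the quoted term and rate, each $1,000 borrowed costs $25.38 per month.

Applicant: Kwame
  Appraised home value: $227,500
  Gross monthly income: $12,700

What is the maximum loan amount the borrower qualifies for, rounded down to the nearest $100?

$75,000

Payment cap: 15% × $12,700 = $1,905/month.
At $25.38 per $1,000, that supports 1,905/25.38 × 1,000 ≈ $75,059 → $75,000.
LTV cap: 75% × $227,500 = $170,625 → $170,600.
Binding constraint: payment-to-income.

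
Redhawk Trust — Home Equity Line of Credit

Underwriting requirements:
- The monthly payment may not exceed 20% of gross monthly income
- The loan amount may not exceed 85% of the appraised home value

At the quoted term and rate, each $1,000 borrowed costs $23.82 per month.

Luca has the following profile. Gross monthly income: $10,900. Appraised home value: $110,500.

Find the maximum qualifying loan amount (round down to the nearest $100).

Payment cap: 20% × $10,900 = $2,180/month.
At $23.82 per $1,000, that supports 2,180/23.82 × 1,000 ≈ $91,519 → $91,500.
LTV cap: 85% × $110,500 = $93,925 → $93,900.
Binding constraint: payment-to-income.

$91,500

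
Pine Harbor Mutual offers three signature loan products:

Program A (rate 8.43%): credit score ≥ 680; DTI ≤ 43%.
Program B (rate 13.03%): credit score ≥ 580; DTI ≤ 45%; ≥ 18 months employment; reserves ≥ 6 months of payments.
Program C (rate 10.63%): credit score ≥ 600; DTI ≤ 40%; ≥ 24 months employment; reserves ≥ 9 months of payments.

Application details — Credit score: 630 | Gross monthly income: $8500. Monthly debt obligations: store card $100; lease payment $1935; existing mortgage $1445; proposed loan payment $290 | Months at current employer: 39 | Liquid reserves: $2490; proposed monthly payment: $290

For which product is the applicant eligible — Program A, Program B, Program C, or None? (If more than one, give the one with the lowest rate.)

Total debts = (100 + 1,935 + 1,445 + 290) = 3,770; DTI = 3,770/8,500 = 44.4%.
Reserves = 2,490/290 = 8.6 months.
Program A: score 630 < 680; DTI 44.4% > 43% → does not qualify.
Program B: score 630 ≥ 580; DTI 44.4% ≤ 45%; employment 39 ≥ 18 mo; reserves 8.6 ≥ 6 mo → qualifies.
Program C: score 630 ≥ 600; DTI 44.4% > 40%; employment 39 ≥ 24 mo; reserves 8.6 < 9 mo → does not qualify.

Program B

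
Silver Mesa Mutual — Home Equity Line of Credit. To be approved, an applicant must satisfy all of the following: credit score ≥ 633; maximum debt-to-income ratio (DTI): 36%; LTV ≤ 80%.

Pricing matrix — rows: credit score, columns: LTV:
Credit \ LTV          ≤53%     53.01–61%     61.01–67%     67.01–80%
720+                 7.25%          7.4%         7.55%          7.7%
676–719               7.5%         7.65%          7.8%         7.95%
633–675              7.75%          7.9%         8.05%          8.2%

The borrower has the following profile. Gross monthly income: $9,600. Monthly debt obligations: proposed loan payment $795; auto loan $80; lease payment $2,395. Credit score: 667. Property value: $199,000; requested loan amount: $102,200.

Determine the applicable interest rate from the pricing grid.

Credit score 667 ≥ 633; Total monthly debts = (795 + 80 + 2,395) = 3,270. DTI = 3,270/9,600 = 34.1% ≤ 36%
Loan-to-value = 102,200/199,000 = 51.4% — pass (80% max)
Credit 667 → row 633–675; LTV 51.4% → column ≤53%. Grid cell → 7.75%.

7.75%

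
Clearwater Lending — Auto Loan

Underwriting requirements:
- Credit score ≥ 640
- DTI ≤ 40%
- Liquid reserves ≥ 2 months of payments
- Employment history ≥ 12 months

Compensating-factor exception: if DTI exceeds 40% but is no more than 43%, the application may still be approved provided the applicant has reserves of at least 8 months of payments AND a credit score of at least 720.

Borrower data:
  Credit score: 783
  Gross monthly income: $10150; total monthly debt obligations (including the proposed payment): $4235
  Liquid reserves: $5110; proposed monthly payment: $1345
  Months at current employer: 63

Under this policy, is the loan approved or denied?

Denied

Credit score 783 ≥ 640 (meets base)
DTI: 4,235 ÷ 10,150 = 41.7%, over the 40% base limit.
Reserves = 5,110/1,345 = 3.8 months ≥ 2
Employment 63 ≥ 12 months
41.7% falls in the override range (40%–43%), so the compensating-factor test applies.
Override check — reserves: 3.8 mo (short of 8); score: 783 (ok).
Compensating-factor requirement not fully met.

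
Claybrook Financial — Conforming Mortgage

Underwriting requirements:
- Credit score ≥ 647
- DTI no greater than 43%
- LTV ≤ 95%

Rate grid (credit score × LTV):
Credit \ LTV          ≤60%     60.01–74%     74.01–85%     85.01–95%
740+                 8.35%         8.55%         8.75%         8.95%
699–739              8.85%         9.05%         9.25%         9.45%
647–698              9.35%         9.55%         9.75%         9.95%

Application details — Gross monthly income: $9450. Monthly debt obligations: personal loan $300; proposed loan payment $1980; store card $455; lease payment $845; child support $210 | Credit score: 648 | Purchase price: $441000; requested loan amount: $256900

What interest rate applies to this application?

9.35%

Credit score 648 ≥ 647; Total monthly debts = (300 + 1,980 + 455 + 845 + 210) = 3,790. DTI: 3,790 ÷ 9,450 = 40.1%, within the 43% cap
LTV: 256,900 ÷ 441,000 = 58.3%, within 95% cap
Credit 648 → row 647–698; LTV 58.3% → column ≤60%. Grid cell → 9.35%.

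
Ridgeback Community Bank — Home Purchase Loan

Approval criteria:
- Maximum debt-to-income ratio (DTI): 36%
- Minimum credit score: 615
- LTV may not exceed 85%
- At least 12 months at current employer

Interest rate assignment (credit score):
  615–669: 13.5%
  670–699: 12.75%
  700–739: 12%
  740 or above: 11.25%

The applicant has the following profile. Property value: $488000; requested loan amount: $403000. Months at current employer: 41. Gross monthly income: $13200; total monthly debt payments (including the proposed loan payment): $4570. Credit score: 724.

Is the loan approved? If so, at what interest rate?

Approved at 12%

Credit score 724 ≥ 615 (meets minimum)
Debt-to-income = 4,570/13,200 = 34.6% — meets 36% limit
Loan-to-value = 403,000/488,000 = 82.6% — pass (85% max)
Employment 41 ≥ 12 months
All requirements met. Score 724 falls in the 700–739 tier → 12%.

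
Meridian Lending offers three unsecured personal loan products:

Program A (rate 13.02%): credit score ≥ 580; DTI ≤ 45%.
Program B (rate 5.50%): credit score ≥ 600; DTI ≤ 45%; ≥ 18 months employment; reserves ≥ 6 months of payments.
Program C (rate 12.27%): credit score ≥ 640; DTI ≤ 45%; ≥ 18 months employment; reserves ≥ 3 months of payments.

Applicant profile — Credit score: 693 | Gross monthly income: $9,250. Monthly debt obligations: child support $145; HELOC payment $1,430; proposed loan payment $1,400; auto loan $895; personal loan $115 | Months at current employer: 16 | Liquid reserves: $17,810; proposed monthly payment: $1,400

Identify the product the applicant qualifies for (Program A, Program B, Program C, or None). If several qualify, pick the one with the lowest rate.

Program A

Total debts = (145 + 1,430 + 1,400 + 895 + 115) = 3,985; DTI = 3,985/9,250 = 43.1%.
Reserves = 17,810/1,400 = 12.7 months.
Program A: score 693 ≥ 580; DTI 43.1% ≤ 45% → qualifies.
Program B: score 693 ≥ 600; DTI 43.1% ≤ 45%; employment 16 < 18 mo; reserves 12.7 ≥ 6 mo → does not qualify.
Program C: score 693 ≥ 640; DTI 43.1% ≤ 45%; employment 16 < 18 mo; reserves 12.7 ≥ 3 mo → does not qualify.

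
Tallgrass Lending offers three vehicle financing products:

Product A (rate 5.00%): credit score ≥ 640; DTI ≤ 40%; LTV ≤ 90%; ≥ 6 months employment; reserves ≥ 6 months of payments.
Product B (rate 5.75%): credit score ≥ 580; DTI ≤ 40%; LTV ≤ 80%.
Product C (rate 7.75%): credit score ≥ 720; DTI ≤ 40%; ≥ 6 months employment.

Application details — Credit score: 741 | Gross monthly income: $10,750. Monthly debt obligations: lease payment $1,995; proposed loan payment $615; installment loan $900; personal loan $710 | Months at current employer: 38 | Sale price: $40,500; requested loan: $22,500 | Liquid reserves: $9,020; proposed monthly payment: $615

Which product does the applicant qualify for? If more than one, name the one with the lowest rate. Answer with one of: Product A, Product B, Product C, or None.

Total debts = (1,995 + 615 + 900 + 710) = 4,220; DTI = 4,220/10,750 = 39.3%.
LTV = 22,500/40,500 = 55.6%.
Reserves = 9,020/615 = 14.7 months.
Product A: score 741 ≥ 640; DTI 39.3% ≤ 40%; LTV 55.6% ≤ 90%; employment 38 ≥ 6 mo; reserves 14.7 ≥ 6 mo → qualifies.
Product B: score 741 ≥ 580; DTI 39.3% ≤ 40%; LTV 55.6% ≤ 80% → qualifies.
Product C: score 741 ≥ 720; DTI 39.3% ≤ 40%; employment 38 ≥ 6 mo → qualifies.
Qualifying: Product A, Product B, Product C. Lowest rate is 5.00% → Product A.

Product A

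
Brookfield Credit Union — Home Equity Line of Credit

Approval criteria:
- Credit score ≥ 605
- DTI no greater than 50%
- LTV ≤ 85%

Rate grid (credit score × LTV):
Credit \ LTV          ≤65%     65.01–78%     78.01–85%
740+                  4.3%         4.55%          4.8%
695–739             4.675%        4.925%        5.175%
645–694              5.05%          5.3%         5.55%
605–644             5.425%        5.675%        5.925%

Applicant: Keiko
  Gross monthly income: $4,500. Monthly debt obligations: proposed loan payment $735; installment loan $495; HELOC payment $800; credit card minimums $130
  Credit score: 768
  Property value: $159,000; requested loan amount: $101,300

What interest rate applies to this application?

4.3%

Credit score 768 ≥ 605; Total monthly debts = (735 + 495 + 800 + 130) = 2,160. DTI: 2,160 ÷ 4,500 = 48%, within the 50% cap
LTV = 101,300/159,000 = 63.7% ≤ 85%
Credit 768 → row 740+; LTV 63.7% → column ≤65%. Grid cell → 4.3%.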